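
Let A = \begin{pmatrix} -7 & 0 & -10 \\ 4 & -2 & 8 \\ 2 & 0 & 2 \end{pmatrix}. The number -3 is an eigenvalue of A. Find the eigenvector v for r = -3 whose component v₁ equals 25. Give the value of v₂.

-20

A + 3I = [[-4, 0, -10], [4, 1, 8], [2, 0, 5]].
Solving (A + 3I)v = 0 gives the eigenspace spanned by (25, -20, -10).
With v₁ = 25, v = (25, -20, -10), so v₂ = -20.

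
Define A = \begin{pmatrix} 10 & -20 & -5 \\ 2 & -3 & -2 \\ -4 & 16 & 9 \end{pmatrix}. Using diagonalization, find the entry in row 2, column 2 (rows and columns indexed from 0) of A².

Characteristic polynomial: r^3 - 16r^2 + 85r - 150 = (r - 6)(r - 5)^2, so the eigenvalues are 5, 5, 6.
r=5: eigenvector (5, 2, -3).
r=5: eigenvector (2, 1, -2).
r=6: eigenvector (5, 2, -4).
P = [[5, 2, 5], [2, 1, 2], [-3, -2, -4]], D = diag(5, 5, 6), P⁻¹ = [[0, 2, 1], [-2, 5, 0], [1, -4, -1]].
A² = P·diag(25, 25, 36)·P⁻¹ = [[80, -220, -55], [22, -63, -22], [-44, 176, 69]].
The requested entry is 69.

69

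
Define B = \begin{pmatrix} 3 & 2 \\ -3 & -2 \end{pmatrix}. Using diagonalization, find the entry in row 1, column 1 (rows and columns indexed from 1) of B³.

Characteristic polynomial: λ^2 - λ = λ(λ - 1), so the eigenvalues are 0, 1.
λ=1: eigenvector (-1, 1).
λ=0: eigenvector (-2, 3).
P = [[-1, -2], [1, 3]], D = diag(1, 0), P⁻¹ = [[-3, -2], [1, 1]].
B³ = P·diag(1, 0)·P⁻¹ = [[3, 2], [-3, -2]].
The requested entry is 3.

3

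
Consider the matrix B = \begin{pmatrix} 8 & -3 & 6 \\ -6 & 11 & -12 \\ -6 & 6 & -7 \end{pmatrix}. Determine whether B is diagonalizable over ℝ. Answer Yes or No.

Yes

Characteristic polynomial: p(r) = r^3 - 12r^2 + 45r - 50 = (r - 5)^2(r - 2).
r = 5 has algebraic multiplicity 2; rank(B − 5I) = 1, so geometric multiplicity = 2.
Every eigenvalue has geometric = algebraic multiplicity, so B is diagonalizable.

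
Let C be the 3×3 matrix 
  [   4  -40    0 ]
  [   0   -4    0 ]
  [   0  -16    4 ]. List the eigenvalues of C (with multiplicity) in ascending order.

-4, 4, 4

Characteristic polynomial: p(λ) = λ^3 - 4λ^2 - 16λ + 64 = (λ - 4)^2(λ + 4).
Roots (with multiplicity): -4, 4, 4.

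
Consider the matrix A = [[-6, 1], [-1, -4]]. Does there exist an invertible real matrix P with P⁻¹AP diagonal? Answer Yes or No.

Characteristic polynomial: p(λ) = λ^2 + 10λ + 25 = (λ + 5)^2.
λ = -5 has algebraic multiplicity 2; rank(A + 5I) = 1, so geometric multiplicity = 1.
Geometric multiplicity < algebraic multiplicity, so A is not diagonalizable.

No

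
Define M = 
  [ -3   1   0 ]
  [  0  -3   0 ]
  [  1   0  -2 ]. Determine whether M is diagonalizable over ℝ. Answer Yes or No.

No

Characteristic polynomial: p(r) = r^3 + 8r^2 + 21r + 18 = (r + 2)(r + 3)^2.
r = -3 has algebraic multiplicity 2; rank(M + 3I) = 2, so geometric multiplicity = 1.
Geometric multiplicity < algebraic multiplicity, so M is not diagonalizable.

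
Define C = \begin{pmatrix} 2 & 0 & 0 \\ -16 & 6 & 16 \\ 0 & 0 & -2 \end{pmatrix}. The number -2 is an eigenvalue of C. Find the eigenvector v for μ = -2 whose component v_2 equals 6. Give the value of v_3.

-3

C + 2I = [[4, 0, 0], [-16, 8, 16], [0, 0, 0]].
Solving (C + 2I)v = 0 gives the eigenspace spanned by (0, 6, -3).
With v_2 = 6, v = (0, 6, -3), so v_3 = -3.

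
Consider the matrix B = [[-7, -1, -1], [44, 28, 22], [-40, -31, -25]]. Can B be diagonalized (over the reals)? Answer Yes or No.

No

Characteristic polynomial: p(t) = t^3 + 4t^2 - 35t - 150 = (t - 6)(t + 5)^2.
t = -5 has algebraic multiplicity 2; rank(B + 5I) = 2, so geometric multiplicity = 1.
Geometric multiplicity < algebraic multiplicity, so B is not diagonalizable.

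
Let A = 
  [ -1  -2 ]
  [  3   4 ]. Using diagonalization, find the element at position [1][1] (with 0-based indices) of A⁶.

190

Characteristic polynomial: μ^2 - 3μ + 2 = (μ - 2)(μ - 1), so the eigenvalues are 1, 2.
μ=2: eigenvector (-2, 3).
μ=1: eigenvector (1, -1).
P = [[-2, 1], [3, -1]], D = diag(2, 1), P⁻¹ = [[1, 1], [3, 2]].
A⁶ = P·diag(64, 1)·P⁻¹ = [[-125, -126], [189, 190]].
The requested entry is 190.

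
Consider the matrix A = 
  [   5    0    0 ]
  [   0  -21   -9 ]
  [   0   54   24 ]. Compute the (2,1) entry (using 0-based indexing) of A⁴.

Characteristic polynomial: r^3 - 8r^2 - 3r + 90 = (r - 6)(r - 5)(r + 3), so the eigenvalues are -3, 5, 6.
r=5: eigenvector (1, 0, 0).
r=-3: eigenvector (0, 1, -2).
r=6: eigenvector (0, -1, 3).
P = [[1, 0, 0], [0, 1, -1], [0, -2, 3]], D = diag(5, -3, 6), P⁻¹ = [[1, 0, 0], [0, 3, 1], [0, 2, 1]].
A⁴ = P·diag(625, 81, 1296)·P⁻¹ = [[625, 0, 0], [0, -2349, -1215], [0, 7290, 3726]].
The requested entry is 7290.

7290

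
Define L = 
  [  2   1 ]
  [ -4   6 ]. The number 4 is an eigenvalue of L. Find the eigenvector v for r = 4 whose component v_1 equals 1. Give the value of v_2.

L − 4I = [[-2, 1], [-4, 2]].
Solving (L − 4I)v = 0 gives the eigenspace spanned by (1, 2).
With v_1 = 1, v = (1, 2), so v_2 = 2.

2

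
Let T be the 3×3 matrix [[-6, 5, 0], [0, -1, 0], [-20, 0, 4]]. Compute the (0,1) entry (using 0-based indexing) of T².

-35

Characteristic polynomial: λ^3 + 3λ^2 - 22λ - 24 = (λ - 4)(λ + 1)(λ + 6), so the eigenvalues are -6, -1, 4.
λ=-6: eigenvector (1, 0, 2).
λ=-1: eigenvector (1, 1, 4).
λ=4: eigenvector (0, 0, 1).
P = [[1, 1, 0], [0, 1, 0], [2, 4, 1]], D = diag(-6, -1, 4), P⁻¹ = [[1, -1, 0], [0, 1, 0], [-2, -2, 1]].
T² = P·diag(36, 1, 16)·P⁻¹ = [[36, -35, 0], [0, 1, 0], [40, -100, 16]].
The requested entry is -35.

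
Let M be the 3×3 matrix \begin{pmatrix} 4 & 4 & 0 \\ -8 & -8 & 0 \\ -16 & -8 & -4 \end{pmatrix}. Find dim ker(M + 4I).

M + 4I = [[8, 4, 0], [-8, -4, 0], [-16, -8, 0]].
This matrix has rank 1, so its null space has dimension 3 − 1 = 2.

2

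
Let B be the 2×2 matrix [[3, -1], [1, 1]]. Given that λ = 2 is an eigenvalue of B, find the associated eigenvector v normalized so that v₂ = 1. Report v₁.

B − 2I = [[1, -1], [1, -1]].
Solving (B − 2I)v = 0 gives the eigenspace spanned by (1, 1).
With v₂ = 1, v = (1, 1), so v₁ = 1.

1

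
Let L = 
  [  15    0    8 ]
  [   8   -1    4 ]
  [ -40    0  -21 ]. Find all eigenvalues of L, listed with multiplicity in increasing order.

-5, -1, -1

Characteristic polynomial: p(t) = t^3 + 7t^2 + 11t + 5 = (t + 1)^2(t + 5).
Roots (with multiplicity): -5, -1, -1.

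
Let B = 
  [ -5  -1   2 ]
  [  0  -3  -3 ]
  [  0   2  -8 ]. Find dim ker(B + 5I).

1

B + 5I = [[0, -1, 2], [0, 2, -3], [0, 2, -3]].
This matrix has rank 2, so its null space has dimension 3 − 2 = 1.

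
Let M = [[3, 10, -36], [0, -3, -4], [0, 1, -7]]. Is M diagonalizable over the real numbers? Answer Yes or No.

Characteristic polynomial: p(λ) = λ^3 + 7λ^2 - 5λ - 75 = (λ - 3)(λ + 5)^2.
λ = -5 has algebraic multiplicity 2; rank(M + 5I) = 2, so geometric multiplicity = 1.
Geometric multiplicity < algebraic multiplicity, so M is not diagonalizable.

No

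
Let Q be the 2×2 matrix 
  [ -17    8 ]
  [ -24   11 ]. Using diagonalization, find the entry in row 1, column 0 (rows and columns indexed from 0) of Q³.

Characteristic polynomial: λ^2 + 6λ + 5 = (λ + 1)(λ + 5), so the eigenvalues are -5, -1.
λ=-1: eigenvector (-1, -2).
λ=-5: eigenvector (2, 3).
P = [[-1, 2], [-2, 3]], D = diag(-1, -5), P⁻¹ = [[3, -2], [2, -1]].
Q³ = P·diag(-1, -125)·P⁻¹ = [[-497, 248], [-744, 371]].
The requested entry is -744.

-744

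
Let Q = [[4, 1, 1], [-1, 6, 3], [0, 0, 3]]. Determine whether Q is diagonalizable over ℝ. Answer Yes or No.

No

Characteristic polynomial: p(s) = s^3 - 13s^2 + 55s - 75 = (s - 5)^2(s - 3).
s = 5 has algebraic multiplicity 2; rank(Q − 5I) = 2, so geometric multiplicity = 1.
Geometric multiplicity < algebraic multiplicity, so Q is not diagonalizable.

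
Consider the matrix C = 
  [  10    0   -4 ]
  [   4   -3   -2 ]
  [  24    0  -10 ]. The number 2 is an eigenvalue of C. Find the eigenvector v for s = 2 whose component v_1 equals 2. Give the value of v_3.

C − 2I = [[8, 0, -4], [4, -5, -2], [24, 0, -12]].
Solving (C − 2I)v = 0 gives the eigenspace spanned by (2, 0, 4).
With v_1 = 2, v = (2, 0, 4), so v_3 = 4.

4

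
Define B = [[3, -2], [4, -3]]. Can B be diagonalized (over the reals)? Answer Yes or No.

Yes

Characteristic polynomial: p(s) = s^2 - 1 = (s - 1)(s + 1).
All 2 eigenvalues are distinct, so B is diagonalizable.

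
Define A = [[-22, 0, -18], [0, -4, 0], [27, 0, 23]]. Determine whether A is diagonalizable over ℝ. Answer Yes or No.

Characteristic polynomial: p(s) = s^3 + 3s^2 - 24s - 80 = (s - 5)(s + 4)^2.
s = -4 has algebraic multiplicity 2; rank(A + 4I) = 1, so geometric multiplicity = 2.
Every eigenvalue has geometric = algebraic multiplicity, so A is diagonalizable.

Yes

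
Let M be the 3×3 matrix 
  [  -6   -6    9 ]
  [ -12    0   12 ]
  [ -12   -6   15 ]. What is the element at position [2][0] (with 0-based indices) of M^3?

-108

Characteristic polynomial: λ^3 - 9λ^2 + 18λ = λ(λ - 6)(λ - 3), so the eigenvalues are 0, 3, 6.
λ=6: eigenvector (1, -2, 0).
λ=3: eigenvector (1, 0, 1).
λ=0: eigenvector (2, 1, 2).
P = [[1, 1, 2], [-2, 0, 1], [0, 1, 2]], D = diag(6, 3, 0), P⁻¹ = [[1, 0, -1], [-4, -2, 5], [2, 1, -2]].
M³ = P·diag(216, 27, 0)·P⁻¹ = [[108, -54, -81], [-432, 0, 432], [-108, -54, 135]].
The requested entry is -108.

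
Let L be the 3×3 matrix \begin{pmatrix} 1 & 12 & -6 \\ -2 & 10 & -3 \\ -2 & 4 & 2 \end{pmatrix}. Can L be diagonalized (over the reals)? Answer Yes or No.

Characteristic polynomial: p(t) = t^3 - 13t^2 + 56t - 80 = (t - 5)(t - 4)^2.
t = 4 has algebraic multiplicity 2; rank(L − 4I) = 2, so geometric multiplicity = 1.
Geometric multiplicity < algebraic multiplicity, so L is not diagonalizable.

No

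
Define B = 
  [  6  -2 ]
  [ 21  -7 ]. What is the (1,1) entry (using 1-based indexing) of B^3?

Characteristic polynomial: λ^2 + λ = λ(λ + 1), so the eigenvalues are -1, 0.
λ=-1: eigenvector (2, 7).
λ=0: eigenvector (1, 3).
P = [[2, 1], [7, 3]], D = diag(-1, 0), P⁻¹ = [[-3, 1], [7, -2]].
B³ = P·diag(-1, 0)·P⁻¹ = [[6, -2], [21, -7]].
The requested entry is 6.

6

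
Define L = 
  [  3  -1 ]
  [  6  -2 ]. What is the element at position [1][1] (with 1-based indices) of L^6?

Characteristic polynomial: μ^2 - μ = μ(μ - 1), so the eigenvalues are 0, 1.
μ=0: eigenvector (1, 3).
μ=1: eigenvector (1, 2).
P = [[1, 1], [3, 2]], D = diag(0, 1), P⁻¹ = [[-2, 1], [3, -1]].
L⁶ = P·diag(0, 1)·P⁻¹ = [[3, -1], [6, -2]].
The requested entry is 3.

3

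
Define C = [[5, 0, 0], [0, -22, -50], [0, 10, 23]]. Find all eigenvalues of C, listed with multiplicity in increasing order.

-2, 3, 5

Characteristic polynomial: p(λ) = λ^3 - 6λ^2 - λ + 30 = (λ - 5)(λ - 3)(λ + 2).
Roots (with multiplicity): -2, 3, 5.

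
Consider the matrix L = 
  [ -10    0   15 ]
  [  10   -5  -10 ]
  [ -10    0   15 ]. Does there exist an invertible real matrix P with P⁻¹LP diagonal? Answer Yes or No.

Yes

Characteristic polynomial: p(λ) = λ^3 - 25λ = λ(λ - 5)(λ + 5).
All 3 eigenvalues are distinct, so L is diagonalizable.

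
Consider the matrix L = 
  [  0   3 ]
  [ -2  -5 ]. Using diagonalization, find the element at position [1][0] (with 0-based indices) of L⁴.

Characteristic polynomial: r^2 + 5r + 6 = (r + 2)(r + 3), so the eigenvalues are -3, -2.
r=-3: eigenvector (-1, 1).
r=-2: eigenvector (3, -2).
P = [[-1, 3], [1, -2]], D = diag(-3, -2), P⁻¹ = [[2, 3], [1, 1]].
L⁴ = P·diag(81, 16)·P⁻¹ = [[-114, -195], [130, 211]].
The requested entry is 130.

130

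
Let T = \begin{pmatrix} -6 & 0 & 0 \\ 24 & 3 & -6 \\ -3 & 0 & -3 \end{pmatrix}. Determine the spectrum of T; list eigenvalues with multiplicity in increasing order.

-6, -3, 3

Characteristic polynomial: p(s) = s^3 + 6s^2 - 9s - 54 = (s - 3)(s + 3)(s + 6).
Roots (with multiplicity): -6, -3, 3.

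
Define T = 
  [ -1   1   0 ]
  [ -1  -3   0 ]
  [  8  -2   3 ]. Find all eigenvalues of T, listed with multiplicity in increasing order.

-2, -2, 3

Characteristic polynomial: p(μ) = μ^3 + μ^2 - 8μ - 12 = (μ - 3)(μ + 2)^2.
Roots (with multiplicity): -2, -2, 3.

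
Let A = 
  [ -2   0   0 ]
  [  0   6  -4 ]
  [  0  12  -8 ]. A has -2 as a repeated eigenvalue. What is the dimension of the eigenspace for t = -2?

A + 2I = [[0, 0, 0], [0, 8, -4], [0, 12, -6]].
This matrix has rank 1, so its null space has dimension 3 − 1 = 2.

2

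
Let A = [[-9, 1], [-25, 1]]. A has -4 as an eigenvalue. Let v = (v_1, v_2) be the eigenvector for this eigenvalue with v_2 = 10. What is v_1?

A + 4I = [[-5, 1], [-25, 5]].
Solving (A + 4I)v = 0 gives the eigenspace spanned by (2, 10).
With v_2 = 10, v = (2, 10), so v_1 = 2.

2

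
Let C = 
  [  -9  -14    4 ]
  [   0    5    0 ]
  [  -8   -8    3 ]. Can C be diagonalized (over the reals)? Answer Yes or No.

Characteristic polynomial: p(λ) = λ^3 + λ^2 - 25λ - 25 = (λ - 5)(λ + 1)(λ + 5).
All 3 eigenvalues are distinct, so C is diagonalizable.

Yes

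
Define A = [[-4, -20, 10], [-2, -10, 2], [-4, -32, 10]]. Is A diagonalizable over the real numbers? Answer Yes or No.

Yes

Characteristic polynomial: p(λ) = λ^3 + 4λ^2 - 36λ - 144 = (λ - 6)(λ + 4)(λ + 6).
All 3 eigenvalues are distinct, so A is diagonalizable.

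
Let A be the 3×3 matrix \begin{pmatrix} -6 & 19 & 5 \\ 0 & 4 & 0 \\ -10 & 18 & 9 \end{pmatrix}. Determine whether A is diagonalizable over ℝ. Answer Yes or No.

No

Characteristic polynomial: p(s) = s^3 - 7s^2 + 8s + 16 = (s - 4)^2(s + 1).
s = 4 has algebraic multiplicity 2; rank(A − 4I) = 2, so geometric multiplicity = 1.
Geometric multiplicity < algebraic multiplicity, so A is not diagonalizable.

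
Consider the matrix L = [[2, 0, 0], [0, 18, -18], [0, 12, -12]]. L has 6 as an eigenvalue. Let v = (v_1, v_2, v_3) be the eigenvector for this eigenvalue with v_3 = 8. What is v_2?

12

L − 6I = [[-4, 0, 0], [0, 12, -18], [0, 12, -18]].
Solving (L − 6I)v = 0 gives the eigenspace spanned by (0, 12, 8).
With v_3 = 8, v = (0, 12, 8), so v_2 = 12.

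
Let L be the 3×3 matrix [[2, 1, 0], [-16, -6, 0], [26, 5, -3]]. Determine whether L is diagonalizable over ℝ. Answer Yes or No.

Characteristic polynomial: p(t) = t^3 + 7t^2 + 16t + 12 = (t + 2)^2(t + 3).
t = -2 has algebraic multiplicity 2; rank(L + 2I) = 2, so geometric multiplicity = 1.
Geometric multiplicity < algebraic multiplicity, so L is not diagonalizable.

No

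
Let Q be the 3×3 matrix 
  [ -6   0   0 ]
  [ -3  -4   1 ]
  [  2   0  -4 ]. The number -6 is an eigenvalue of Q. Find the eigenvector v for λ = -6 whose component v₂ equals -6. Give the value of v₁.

-3

Q + 6I = [[0, 0, 0], [-3, 2, 1], [2, 0, 2]].
Solving (Q + 6I)v = 0 gives the eigenspace spanned by (-3, -6, 3).
With v₂ = -6, v = (-3, -6, 3), so v₁ = -3.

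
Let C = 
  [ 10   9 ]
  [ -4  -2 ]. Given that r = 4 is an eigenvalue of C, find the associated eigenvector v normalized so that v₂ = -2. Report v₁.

C − 4I = [[6, 9], [-4, -6]].
Solving (C − 4I)v = 0 gives the eigenspace spanned by (3, -2).
With v₂ = -2, v = (3, -2), so v₁ = 3.

3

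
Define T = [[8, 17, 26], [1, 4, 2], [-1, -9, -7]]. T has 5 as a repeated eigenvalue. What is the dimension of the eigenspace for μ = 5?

1

T − 5I = [[3, 17, 26], [1, -1, 2], [-1, -9, -12]].
This matrix has rank 2, so its null space has dimension 3 − 2 = 1.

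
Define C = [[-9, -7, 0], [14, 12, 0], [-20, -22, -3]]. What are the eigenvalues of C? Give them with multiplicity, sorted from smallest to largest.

-3, -2, 5

Characteristic polynomial: p(t) = t^3 - 19t - 30 = (t - 5)(t + 2)(t + 3).
Roots (with multiplicity): -3, -2, 5.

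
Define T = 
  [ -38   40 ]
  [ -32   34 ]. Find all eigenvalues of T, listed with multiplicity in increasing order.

-6, 2

Characteristic polynomial: p(r) = r^2 + 4r - 12 = (r - 2)(r + 6).
Roots (with multiplicity): -6, 2.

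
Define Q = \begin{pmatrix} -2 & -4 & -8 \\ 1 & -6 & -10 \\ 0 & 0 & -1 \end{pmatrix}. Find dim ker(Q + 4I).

Q + 4I = [[2, -4, -8], [1, -2, -10], [0, 0, 3]].
This matrix has rank 2, so its null space has dimension 3 − 2 = 1.

1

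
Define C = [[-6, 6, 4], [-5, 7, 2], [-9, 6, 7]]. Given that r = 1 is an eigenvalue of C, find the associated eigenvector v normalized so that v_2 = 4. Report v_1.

C − 1I = [[-7, 6, 4], [-5, 6, 2], [-9, 6, 6]].
Solving (C − 1I)v = 0 gives the eigenspace spanned by (8, 4, 8).
With v_2 = 4, v = (8, 4, 8), so v_1 = 8.

8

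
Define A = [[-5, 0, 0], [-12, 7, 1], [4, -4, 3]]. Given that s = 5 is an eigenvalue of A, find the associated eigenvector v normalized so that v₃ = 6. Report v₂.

-3

A − 5I = [[-10, 0, 0], [-12, 2, 1], [4, -4, -2]].
Solving (A − 5I)v = 0 gives the eigenspace spanned by (0, -3, 6).
With v₃ = 6, v = (0, -3, 6), so v₂ = -3.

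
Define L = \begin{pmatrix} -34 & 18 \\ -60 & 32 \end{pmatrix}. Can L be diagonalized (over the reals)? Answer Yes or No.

Characteristic polynomial: p(s) = s^2 + 2s - 8 = (s - 2)(s + 4).
All 2 eigenvalues are distinct, so L is diagonalizable.

Yes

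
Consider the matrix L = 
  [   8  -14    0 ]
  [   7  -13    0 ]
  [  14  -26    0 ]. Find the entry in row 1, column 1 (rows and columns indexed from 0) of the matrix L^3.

-433

Characteristic polynomial: μ^3 + 5μ^2 - 6μ = μ(μ - 1)(μ + 6), so the eigenvalues are -6, 0, 1.
μ=-6: eigenvector (1, 1, 2).
μ=0: eigenvector (0, 0, 1).
μ=1: eigenvector (-2, -1, -2).
P = [[1, 0, -2], [1, 0, -1], [2, 1, -2]], D = diag(-6, 0, 1), P⁻¹ = [[-1, 2, 0], [0, -2, 1], [-1, 1, 0]].
L³ = P·diag(-216, 0, 1)·P⁻¹ = [[218, -434, 0], [217, -433, 0], [434, -866, 0]].
The requested entry is -433.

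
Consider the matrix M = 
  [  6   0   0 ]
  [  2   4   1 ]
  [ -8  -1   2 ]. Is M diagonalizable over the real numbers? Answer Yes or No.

Characteristic polynomial: p(t) = t^3 - 12t^2 + 45t - 54 = (t - 6)(t - 3)^2.
t = 3 has algebraic multiplicity 2; rank(M − 3I) = 2, so geometric multiplicity = 1.
Geometric multiplicity < algebraic multiplicity, so M is not diagonalizable.

No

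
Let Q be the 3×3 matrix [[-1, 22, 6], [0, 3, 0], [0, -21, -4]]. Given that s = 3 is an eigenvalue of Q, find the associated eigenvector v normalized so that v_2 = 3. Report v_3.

-9

Q − 3I = [[-4, 22, 6], [0, 0, 0], [0, -21, -7]].
Solving (Q − 3I)v = 0 gives the eigenspace spanned by (3, 3, -9).
With v_2 = 3, v = (3, 3, -9), so v_3 = -9.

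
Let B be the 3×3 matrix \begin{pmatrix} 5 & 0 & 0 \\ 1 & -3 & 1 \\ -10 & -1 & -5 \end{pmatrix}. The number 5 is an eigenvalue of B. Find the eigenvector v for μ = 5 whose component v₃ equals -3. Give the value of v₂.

0

B − 5I = [[0, 0, 0], [1, -8, 1], [-10, -1, -10]].
Solving (B − 5I)v = 0 gives the eigenspace spanned by (3, 0, -3).
With v₃ = -3, v = (3, 0, -3), so v₂ = 0.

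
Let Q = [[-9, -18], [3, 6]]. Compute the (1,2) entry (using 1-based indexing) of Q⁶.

Characteristic polynomial: t^2 + 3t = t(t + 3), so the eigenvalues are -3, 0.
t=0: eigenvector (-2, 1).
t=-3: eigenvector (3, -1).
P = [[-2, 3], [1, -1]], D = diag(0, -3), P⁻¹ = [[1, 3], [1, 2]].
Q⁶ = P·diag(0, 729)·P⁻¹ = [[2187, 4374], [-729, -1458]].
The requested entry is 4374.

4374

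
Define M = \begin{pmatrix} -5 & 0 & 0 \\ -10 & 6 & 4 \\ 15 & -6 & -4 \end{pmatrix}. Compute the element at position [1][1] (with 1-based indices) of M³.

-125

Characteristic polynomial: λ^3 + 3λ^2 - 10λ = λ(λ - 2)(λ + 5), so the eigenvalues are -5, 0, 2.
λ=-5: eigenvector (1, 2, -3).
λ=0: eigenvector (0, -2, 3).
λ=2: eigenvector (0, -1, 1).
P = [[1, 0, 0], [2, -2, -1], [-3, 3, 1]], D = diag(-5, 0, 2), P⁻¹ = [[1, 0, 0], [1, 1, 1], [0, -3, -2]].
M³ = P·diag(-125, 0, 8)·P⁻¹ = [[-125, 0, 0], [-250, 24, 16], [375, -24, -16]].
The requested entry is -125.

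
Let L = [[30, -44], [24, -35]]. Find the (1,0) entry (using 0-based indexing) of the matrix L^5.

5064

Characteristic polynomial: r^2 + 5r + 6 = (r + 2)(r + 3), so the eigenvalues are -3, -2.
r=-2: eigenvector (-11, -8).
r=-3: eigenvector (4, 3).
P = [[-11, 4], [-8, 3]], D = diag(-2, -3), P⁻¹ = [[-3, 4], [-8, 11]].
L⁵ = P·diag(-32, -243)·P⁻¹ = [[6720, -9284], [5064, -6995]].
The requested entry is 5064.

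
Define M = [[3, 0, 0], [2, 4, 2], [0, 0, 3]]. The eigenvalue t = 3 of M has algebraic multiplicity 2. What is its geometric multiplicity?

2

M − 3I = [[0, 0, 0], [2, 1, 2], [0, 0, 0]].
This matrix has rank 1, so its null space has dimension 3 − 1 = 2.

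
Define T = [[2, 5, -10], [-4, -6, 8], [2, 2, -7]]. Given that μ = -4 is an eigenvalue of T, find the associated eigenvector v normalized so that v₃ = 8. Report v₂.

T + 4I = [[6, 5, -10], [-4, -2, 8], [2, 2, -3]].
Solving (T + 4I)v = 0 gives the eigenspace spanned by (20, -8, 8).
With v₃ = 8, v = (20, -8, 8), so v₂ = -8.

-8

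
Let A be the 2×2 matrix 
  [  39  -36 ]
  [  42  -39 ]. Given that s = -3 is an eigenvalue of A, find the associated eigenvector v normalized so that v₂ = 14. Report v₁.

12

A + 3I = [[42, -36], [42, -36]].
Solving (A + 3I)v = 0 gives the eigenspace spanned by (12, 14).
With v₂ = 14, v = (12, 14), so v₁ = 12.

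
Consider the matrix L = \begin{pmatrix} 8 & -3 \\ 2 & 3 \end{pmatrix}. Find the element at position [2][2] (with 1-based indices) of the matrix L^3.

-57

Characteristic polynomial: s^2 - 11s + 30 = (s - 6)(s - 5), so the eigenvalues are 5, 6.
s=6: eigenvector (3, 2).
s=5: eigenvector (1, 1).
P = [[3, 1], [2, 1]], D = diag(6, 5), P⁻¹ = [[1, -1], [-2, 3]].
L³ = P·diag(216, 125)·P⁻¹ = [[398, -273], [182, -57]].
The requested entry is -57.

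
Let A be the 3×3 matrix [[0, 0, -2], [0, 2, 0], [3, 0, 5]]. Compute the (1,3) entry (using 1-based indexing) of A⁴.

-130

Characteristic polynomial: s^3 - 7s^2 + 16s - 12 = (s - 3)(s - 2)^2, so the eigenvalues are 2, 2, 3.
s=2: eigenvector (1, 0, -1).
s=2: eigenvector (-2, 1, 2).
s=3: eigenvector (-2, 0, 3).
P = [[1, -2, -2], [0, 1, 0], [-1, 2, 3]], D = diag(2, 2, 3), P⁻¹ = [[3, 2, 2], [0, 1, 0], [1, 0, 1]].
A⁴ = P·diag(16, 16, 81)·P⁻¹ = [[-114, 0, -130], [0, 16, 0], [195, 0, 211]].
The requested entry is -130.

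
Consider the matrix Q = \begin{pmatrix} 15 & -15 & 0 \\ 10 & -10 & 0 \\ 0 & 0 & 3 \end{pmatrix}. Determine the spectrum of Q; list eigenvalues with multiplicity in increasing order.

0, 3, 5

Characteristic polynomial: p(s) = s^3 - 8s^2 + 15s = s(s - 5)(s - 3).
Roots (with multiplicity): 0, 3, 5.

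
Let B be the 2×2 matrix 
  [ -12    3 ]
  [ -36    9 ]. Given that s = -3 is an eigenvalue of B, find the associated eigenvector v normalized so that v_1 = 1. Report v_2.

B + 3I = [[-9, 3], [-36, 12]].
Solving (B + 3I)v = 0 gives the eigenspace spanned by (1, 3).
With v_1 = 1, v = (1, 3), so v_2 = 3.

3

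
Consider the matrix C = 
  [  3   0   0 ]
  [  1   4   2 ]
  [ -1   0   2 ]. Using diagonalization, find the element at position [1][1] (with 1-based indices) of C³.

27

Characteristic polynomial: μ^3 - 9μ^2 + 26μ - 24 = (μ - 4)(μ - 3)(μ - 2), so the eigenvalues are 2, 3, 4.
μ=3: eigenvector (1, 1, -1).
μ=2: eigenvector (0, -1, 1).
μ=4: eigenvector (0, 1, 0).
P = [[1, 0, 0], [1, -1, 1], [-1, 1, 0]], D = diag(3, 2, 4), P⁻¹ = [[1, 0, 0], [1, 0, 1], [0, 1, 1]].
C³ = P·diag(27, 8, 64)·P⁻¹ = [[27, 0, 0], [19, 64, 56], [-19, 0, 8]].
The requested entry is 27.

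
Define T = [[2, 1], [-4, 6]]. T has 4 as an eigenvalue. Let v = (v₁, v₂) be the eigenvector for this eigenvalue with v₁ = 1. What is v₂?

T − 4I = [[-2, 1], [-4, 2]].
Solving (T − 4I)v = 0 gives the eigenspace spanned by (1, 2).
With v₁ = 1, v = (1, 2), so v₂ = 2.

2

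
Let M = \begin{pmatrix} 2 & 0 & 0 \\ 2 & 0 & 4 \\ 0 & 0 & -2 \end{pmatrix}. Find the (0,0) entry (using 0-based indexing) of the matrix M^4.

16

Characteristic polynomial: t^3 - 4t = t(t - 2)(t + 2), so the eigenvalues are -2, 0, 2.
t=2: eigenvector (1, 1, 0).
t=0: eigenvector (0, 1, 0).
t=-2: eigenvector (0, -2, 1).
P = [[1, 0, 0], [1, 1, -2], [0, 0, 1]], D = diag(2, 0, -2), P⁻¹ = [[1, 0, 0], [-1, 1, 2], [0, 0, 1]].
M⁴ = P·diag(16, 0, 16)·P⁻¹ = [[16, 0, 0], [16, 0, -32], [0, 0, 16]].
The requested entry is 16.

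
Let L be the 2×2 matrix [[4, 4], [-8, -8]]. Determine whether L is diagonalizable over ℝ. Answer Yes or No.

Characteristic polynomial: p(λ) = λ^2 + 4λ = λ(λ + 4).
All 2 eigenvalues are distinct, so L is diagonalizable.

Yes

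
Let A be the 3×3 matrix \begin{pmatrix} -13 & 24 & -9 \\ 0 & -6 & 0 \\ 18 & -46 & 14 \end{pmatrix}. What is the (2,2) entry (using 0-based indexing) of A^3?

314

Characteristic polynomial: μ^3 + 5μ^2 - 26μ - 120 = (μ - 5)(μ + 4)(μ + 6), so the eigenvalues are -6, -4, 5.
μ=-4: eigenvector (1, 0, -1).
μ=-6: eigenvector (-3, 1, 5).
μ=5: eigenvector (-1, 0, 2).
P = [[1, -3, -1], [0, 1, 0], [-1, 5, 2]], D = diag(-4, -6, 5), P⁻¹ = [[2, 1, 1], [0, 1, 0], [1, -2, 1]].
A³ = P·diag(-64, -216, 125)·P⁻¹ = [[-253, 834, -189], [0, -216, 0], [378, -1516, 314]].
The requested entry is 314.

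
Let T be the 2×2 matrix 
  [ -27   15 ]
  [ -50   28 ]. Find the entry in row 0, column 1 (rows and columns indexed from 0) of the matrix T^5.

Characteristic polynomial: s^2 - s - 6 = (s - 3)(s + 2), so the eigenvalues are -2, 3.
s=3: eigenvector (1, 2).
s=-2: eigenvector (-3, -5).
P = [[1, -3], [2, -5]], D = diag(3, -2), P⁻¹ = [[-5, 3], [-2, 1]].
T⁵ = P·diag(243, -32)·P⁻¹ = [[-1407, 825], [-2750, 1618]].
The requested entry is 825.

825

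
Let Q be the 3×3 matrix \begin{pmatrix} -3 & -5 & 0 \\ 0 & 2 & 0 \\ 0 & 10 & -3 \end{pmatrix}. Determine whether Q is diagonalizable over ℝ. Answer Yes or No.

Characteristic polynomial: p(s) = s^3 + 4s^2 - 3s - 18 = (s - 2)(s + 3)^2.
s = -3 has algebraic multiplicity 2; rank(Q + 3I) = 1, so geometric multiplicity = 2.
Every eigenvalue has geometric = algebraic multiplicity, so Q is diagonalizable.

Yes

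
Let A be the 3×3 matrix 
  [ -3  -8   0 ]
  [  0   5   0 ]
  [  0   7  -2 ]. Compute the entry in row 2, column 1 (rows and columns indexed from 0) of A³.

Characteristic polynomial: s^3 - 19s - 30 = (s - 5)(s + 2)(s + 3), so the eigenvalues are -3, -2, 5.
s=-3: eigenvector (1, 0, 0).
s=5: eigenvector (-1, 1, 1).
s=-2: eigenvector (0, 0, -1).
P = [[1, -1, 0], [0, 1, 0], [0, 1, -1]], D = diag(-3, 5, -2), P⁻¹ = [[1, 1, 0], [0, 1, 0], [0, 1, -1]].
A³ = P·diag(-27, 125, -8)·P⁻¹ = [[-27, -152, 0], [0, 125, 0], [0, 133, -8]].
The requested entry is 133.

133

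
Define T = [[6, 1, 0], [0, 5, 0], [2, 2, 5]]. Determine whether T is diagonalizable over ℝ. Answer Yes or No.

Yes

Characteristic polynomial: p(s) = s^3 - 16s^2 + 85s - 150 = (s - 6)(s - 5)^2.
s = 5 has algebraic multiplicity 2; rank(T − 5I) = 1, so geometric multiplicity = 2.
Every eigenvalue has geometric = algebraic multiplicity, so T is diagonalizable.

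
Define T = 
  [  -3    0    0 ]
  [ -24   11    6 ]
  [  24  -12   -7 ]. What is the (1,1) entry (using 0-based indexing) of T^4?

1249

Characteristic polynomial: μ^3 - μ^2 - 17μ - 15 = (μ - 5)(μ + 1)(μ + 3), so the eigenvalues are -3, -1, 5.
μ=-3: eigenvector (1, 3, -3).
μ=-1: eigenvector (0, -1, 2).
μ=5: eigenvector (0, -1, 1).
P = [[1, 0, 0], [3, -1, -1], [-3, 2, 1]], D = diag(-3, -1, 5), P⁻¹ = [[1, 0, 0], [0, 1, 1], [3, -2, -1]].
T⁴ = P·diag(81, 1, 625)·P⁻¹ = [[81, 0, 0], [-1632, 1249, 624], [1632, -1248, -623]].
The requested entry is 1249.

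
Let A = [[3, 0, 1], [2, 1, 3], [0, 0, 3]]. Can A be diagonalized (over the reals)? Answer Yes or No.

Characteristic polynomial: p(r) = r^3 - 7r^2 + 15r - 9 = (r - 3)^2(r - 1).
r = 3 has algebraic multiplicity 2; rank(A − 3I) = 2, so geometric multiplicity = 1.
Geometric multiplicity < algebraic multiplicity, so A is not diagonalizable.

No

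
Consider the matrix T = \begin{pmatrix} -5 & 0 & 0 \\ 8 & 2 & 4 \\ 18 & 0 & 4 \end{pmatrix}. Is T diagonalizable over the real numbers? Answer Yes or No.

Yes

Characteristic polynomial: p(λ) = λ^3 - λ^2 - 22λ + 40 = (λ - 4)(λ - 2)(λ + 5).
All 3 eigenvalues are distinct, so T is diagonalizable.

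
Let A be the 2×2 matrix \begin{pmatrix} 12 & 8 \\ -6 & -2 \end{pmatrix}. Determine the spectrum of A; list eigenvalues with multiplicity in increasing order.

Characteristic polynomial: p(μ) = μ^2 - 10μ + 24 = (μ - 6)(μ - 4).
Roots (with multiplicity): 4, 6.

4, 6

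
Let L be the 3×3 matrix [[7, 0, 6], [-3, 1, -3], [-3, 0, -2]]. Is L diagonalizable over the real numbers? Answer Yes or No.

Characteristic polynomial: p(r) = r^3 - 6r^2 + 9r - 4 = (r - 4)(r - 1)^2.
r = 1 has algebraic multiplicity 2; rank(L − 1I) = 1, so geometric multiplicity = 2.
Every eigenvalue has geometric = algebraic multiplicity, so L is diagonalizable.

Yes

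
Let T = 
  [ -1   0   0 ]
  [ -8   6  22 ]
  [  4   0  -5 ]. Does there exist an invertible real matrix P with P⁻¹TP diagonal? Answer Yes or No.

Yes

Characteristic polynomial: p(r) = r^3 - 31r - 30 = (r - 6)(r + 1)(r + 5).
All 3 eigenvalues are distinct, so T is diagonalizable.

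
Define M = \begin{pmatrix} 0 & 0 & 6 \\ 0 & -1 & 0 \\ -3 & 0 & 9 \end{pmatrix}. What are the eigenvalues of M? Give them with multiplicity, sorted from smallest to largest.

-1, 3, 6

Characteristic polynomial: p(s) = s^3 - 8s^2 + 9s + 18 = (s - 6)(s - 3)(s + 1).
Roots (with multiplicity): -1, 3, 6.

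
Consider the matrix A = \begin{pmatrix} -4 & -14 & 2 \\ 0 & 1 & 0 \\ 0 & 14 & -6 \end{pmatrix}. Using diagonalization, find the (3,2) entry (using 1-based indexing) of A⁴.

Characteristic polynomial: λ^3 + 9λ^2 + 14λ - 24 = (λ - 1)(λ + 4)(λ + 6), so the eigenvalues are -6, -4, 1.
λ=1: eigenvector (-2, 1, 2).
λ=-4: eigenvector (1, 0, 0).
λ=-6: eigenvector (-1, 0, 1).
P = [[-2, 1, -1], [1, 0, 0], [2, 0, 1]], D = diag(1, -4, -6), P⁻¹ = [[0, 1, 0], [1, 0, 1], [0, -2, 1]].
A⁴ = P·diag(1, 256, 1296)·P⁻¹ = [[256, 2590, -1040], [0, 1, 0], [0, -2590, 1296]].
The requested entry is -2590.

-2590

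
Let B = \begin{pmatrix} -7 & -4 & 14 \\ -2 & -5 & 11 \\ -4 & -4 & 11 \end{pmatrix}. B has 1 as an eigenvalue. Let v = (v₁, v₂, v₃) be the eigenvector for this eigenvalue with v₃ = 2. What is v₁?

2

B − 1I = [[-8, -4, 14], [-2, -6, 11], [-4, -4, 10]].
Solving (B − 1I)v = 0 gives the eigenspace spanned by (2, 3, 2).
With v₃ = 2, v = (2, 3, 2), so v₁ = 2.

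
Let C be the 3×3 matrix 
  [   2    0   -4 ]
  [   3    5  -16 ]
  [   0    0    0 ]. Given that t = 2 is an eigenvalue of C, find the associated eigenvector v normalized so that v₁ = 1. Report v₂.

-1

C − 2I = [[0, 0, -4], [3, 3, -16], [0, 0, -2]].
Solving (C − 2I)v = 0 gives the eigenspace spanned by (1, -1, 0).
With v₁ = 1, v = (1, -1, 0), so v₂ = -1.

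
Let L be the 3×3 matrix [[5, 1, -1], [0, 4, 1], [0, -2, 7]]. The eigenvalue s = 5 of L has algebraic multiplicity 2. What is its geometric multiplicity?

L − 5I = [[0, 1, -1], [0, -1, 1], [0, -2, 2]].
This matrix has rank 1, so its null space has dimension 3 − 1 = 2.

2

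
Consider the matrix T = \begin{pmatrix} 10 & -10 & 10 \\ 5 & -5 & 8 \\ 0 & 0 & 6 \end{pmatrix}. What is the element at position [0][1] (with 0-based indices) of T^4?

Characteristic polynomial: μ^3 - 11μ^2 + 30μ = μ(μ - 6)(μ - 5), so the eigenvalues are 0, 5, 6.
μ=0: eigenvector (1, 1, 0).
μ=5: eigenvector (-2, -1, 0).
μ=6: eigenvector (5, 3, 1).
P = [[1, -2, 5], [1, -1, 3], [0, 0, 1]], D = diag(0, 5, 6), P⁻¹ = [[-1, 2, -1], [-1, 1, 2], [0, 0, 1]].
T⁴ = P·diag(0, 625, 1296)·P⁻¹ = [[1250, -1250, 3980], [625, -625, 2638], [0, 0, 1296]].
The requested entry is -1250.

-1250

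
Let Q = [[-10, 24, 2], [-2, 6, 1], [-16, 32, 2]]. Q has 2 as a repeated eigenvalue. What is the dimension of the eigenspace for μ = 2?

Q − 2I = [[-12, 24, 2], [-2, 4, 1], [-16, 32, 0]].
This matrix has rank 2, so its null space has dimension 3 − 2 = 1.

1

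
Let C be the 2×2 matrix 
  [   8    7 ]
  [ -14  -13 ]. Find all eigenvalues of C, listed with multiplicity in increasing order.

-6, 1

Characteristic polynomial: p(t) = t^2 + 5t - 6 = (t - 1)(t + 6).
Roots (with multiplicity): -6, 1.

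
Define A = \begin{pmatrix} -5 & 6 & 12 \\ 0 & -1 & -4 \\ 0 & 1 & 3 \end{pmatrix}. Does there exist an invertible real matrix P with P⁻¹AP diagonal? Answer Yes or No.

Characteristic polynomial: p(t) = t^3 + 3t^2 - 9t + 5 = (t - 1)^2(t + 5).
t = 1 has algebraic multiplicity 2; rank(A − 1I) = 2, so geometric multiplicity = 1.
Geometric multiplicity < algebraic multiplicity, so A is not diagonalizable.

No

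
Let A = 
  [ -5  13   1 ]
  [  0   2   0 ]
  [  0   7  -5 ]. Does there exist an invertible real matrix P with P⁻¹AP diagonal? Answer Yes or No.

Characteristic polynomial: p(t) = t^3 + 8t^2 + 5t - 50 = (t - 2)(t + 5)^2.
t = -5 has algebraic multiplicity 2; rank(A + 5I) = 2, so geometric multiplicity = 1.
Geometric multiplicity < algebraic multiplicity, so A is not diagonalizable.

No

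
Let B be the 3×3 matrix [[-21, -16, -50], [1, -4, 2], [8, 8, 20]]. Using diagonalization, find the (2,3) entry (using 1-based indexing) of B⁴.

Characteristic polynomial: r^3 + 5r^2 - 16r - 80 = (r - 4)(r + 4)(r + 5), so the eigenvalues are -5, -4, 4.
r=-5: eigenvector (1, -1, 0).
r=-4: eigenvector (2, 1, -1).
r=4: eigenvector (-2, 0, 1).
P = [[1, 2, -2], [-1, 1, 0], [0, -1, 1]], D = diag(-5, -4, 4), P⁻¹ = [[1, 0, 2], [1, 1, 2], [1, 1, 3]].
B⁴ = P·diag(625, 256, 256)·P⁻¹ = [[625, 0, 738], [-369, 256, -738], [0, 0, 256]].
The requested entry is -738.

-738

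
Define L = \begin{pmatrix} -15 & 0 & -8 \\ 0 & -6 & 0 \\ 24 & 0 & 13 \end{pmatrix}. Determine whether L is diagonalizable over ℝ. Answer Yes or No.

Characteristic polynomial: p(r) = r^3 + 8r^2 + 9r - 18 = (r - 1)(r + 3)(r + 6).
All 3 eigenvalues are distinct, so L is diagonalizable.

Yes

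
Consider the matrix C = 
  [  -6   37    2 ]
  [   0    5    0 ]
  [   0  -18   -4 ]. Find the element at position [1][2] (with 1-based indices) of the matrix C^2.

-73

Characteristic polynomial: μ^3 + 5μ^2 - 26μ - 120 = (μ - 5)(μ + 4)(μ + 6), so the eigenvalues are -6, -4, 5.
μ=-6: eigenvector (1, 0, 0).
μ=5: eigenvector (3, 1, -2).
μ=-4: eigenvector (1, 0, 1).
P = [[1, 3, 1], [0, 1, 0], [0, -2, 1]], D = diag(-6, 5, -4), P⁻¹ = [[1, -5, -1], [0, 1, 0], [0, 2, 1]].
C² = P·diag(36, 25, 16)·P⁻¹ = [[36, -73, -20], [0, 25, 0], [0, -18, 16]].
The requested entry is -73.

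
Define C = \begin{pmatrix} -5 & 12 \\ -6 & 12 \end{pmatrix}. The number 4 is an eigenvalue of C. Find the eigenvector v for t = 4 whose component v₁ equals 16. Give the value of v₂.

C − 4I = [[-9, 12], [-6, 8]].
Solving (C − 4I)v = 0 gives the eigenspace spanned by (16, 12).
With v₁ = 16, v = (16, 12), so v₂ = 12.

12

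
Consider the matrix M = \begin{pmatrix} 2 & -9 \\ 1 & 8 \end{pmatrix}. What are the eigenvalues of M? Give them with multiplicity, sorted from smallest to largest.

Characteristic polynomial: p(t) = t^2 - 10t + 25 = (t - 5)^2.
Roots (with multiplicity): 5, 5.

5, 5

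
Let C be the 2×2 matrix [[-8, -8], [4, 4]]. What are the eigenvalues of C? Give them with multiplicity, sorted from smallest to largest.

-4, 0

Characteristic polynomial: p(μ) = μ^2 + 4μ = μ(μ + 4).
Roots (with multiplicity): -4, 0.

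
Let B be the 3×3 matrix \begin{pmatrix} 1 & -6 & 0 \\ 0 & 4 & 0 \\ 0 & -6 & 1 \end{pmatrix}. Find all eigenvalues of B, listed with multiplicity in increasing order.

1, 1, 4

Characteristic polynomial: p(s) = s^3 - 6s^2 + 9s - 4 = (s - 4)(s - 1)^2.
Roots (with multiplicity): 1, 1, 4.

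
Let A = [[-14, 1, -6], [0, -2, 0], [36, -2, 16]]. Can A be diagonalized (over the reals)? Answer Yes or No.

No

Characteristic polynomial: p(r) = r^3 - 12r - 16 = (r - 4)(r + 2)^2.
r = -2 has algebraic multiplicity 2; rank(A + 2I) = 2, so geometric multiplicity = 1.
Geometric multiplicity < algebraic multiplicity, so A is not diagonalizable.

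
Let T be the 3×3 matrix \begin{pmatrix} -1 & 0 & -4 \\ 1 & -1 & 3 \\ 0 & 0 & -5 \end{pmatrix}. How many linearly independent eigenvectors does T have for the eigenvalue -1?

T + 1I = [[0, 0, -4], [1, 0, 3], [0, 0, -4]].
This matrix has rank 2, so its null space has dimension 3 − 2 = 1.

1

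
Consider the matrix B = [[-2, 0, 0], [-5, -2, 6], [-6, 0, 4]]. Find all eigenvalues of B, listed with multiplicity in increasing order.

-2, -2, 4

Characteristic polynomial: p(r) = r^3 - 12r - 16 = (r - 4)(r + 2)^2.
Roots (with multiplicity): -2, -2, 4.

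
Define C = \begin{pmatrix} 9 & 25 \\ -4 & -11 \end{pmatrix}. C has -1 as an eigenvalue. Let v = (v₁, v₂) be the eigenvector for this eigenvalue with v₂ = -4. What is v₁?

10

C + 1I = [[10, 25], [-4, -10]].
Solving (C + 1I)v = 0 gives the eigenspace spanned by (10, -4).
With v₂ = -4, v = (10, -4), so v₁ = 10.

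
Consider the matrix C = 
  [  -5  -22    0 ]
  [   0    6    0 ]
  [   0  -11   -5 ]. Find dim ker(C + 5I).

2

C + 5I = [[0, -22, 0], [0, 11, 0], [0, -11, 0]].
This matrix has rank 1, so its null space has dimension 3 − 1 = 2.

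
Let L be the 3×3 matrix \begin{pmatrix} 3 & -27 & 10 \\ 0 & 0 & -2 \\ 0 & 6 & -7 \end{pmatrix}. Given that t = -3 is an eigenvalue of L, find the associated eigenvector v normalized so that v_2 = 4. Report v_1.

L + 3I = [[6, -27, 10], [0, 3, -2], [0, 6, -4]].
Solving (L + 3I)v = 0 gives the eigenspace spanned by (8, 4, 6).
With v_2 = 4, v = (8, 4, 6), so v_1 = 8.

8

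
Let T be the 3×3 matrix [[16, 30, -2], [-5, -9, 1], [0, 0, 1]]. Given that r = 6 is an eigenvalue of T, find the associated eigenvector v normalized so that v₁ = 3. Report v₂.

T − 6I = [[10, 30, -2], [-5, -15, 1], [0, 0, -5]].
Solving (T − 6I)v = 0 gives the eigenspace spanned by (3, -1, 0).
With v₁ = 3, v = (3, -1, 0), so v₂ = -1.

-1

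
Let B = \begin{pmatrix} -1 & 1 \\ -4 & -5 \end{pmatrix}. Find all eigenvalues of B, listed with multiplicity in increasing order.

-3, -3

Characteristic polynomial: p(r) = r^2 + 6r + 9 = (r + 3)^2.
Roots (with multiplicity): -3, -3.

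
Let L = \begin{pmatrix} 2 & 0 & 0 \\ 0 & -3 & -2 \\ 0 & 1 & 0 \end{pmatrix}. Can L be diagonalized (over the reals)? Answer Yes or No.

Characteristic polynomial: p(μ) = μ^3 + μ^2 - 4μ - 4 = (μ - 2)(μ + 1)(μ + 2).
All 3 eigenvalues are distinct, so L is diagonalizable.

Yes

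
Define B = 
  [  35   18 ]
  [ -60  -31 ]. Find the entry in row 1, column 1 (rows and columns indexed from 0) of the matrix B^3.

Characteristic polynomial: μ^2 - 4μ - 5 = (μ - 5)(μ + 1), so the eigenvalues are -1, 5.
μ=5: eigenvector (3, -5).
μ=-1: eigenvector (1, -2).
P = [[3, 1], [-5, -2]], D = diag(5, -1), P⁻¹ = [[2, 1], [-5, -3]].
B³ = P·diag(125, -1)·P⁻¹ = [[755, 378], [-1260, -631]].
The requested entry is -631.

-631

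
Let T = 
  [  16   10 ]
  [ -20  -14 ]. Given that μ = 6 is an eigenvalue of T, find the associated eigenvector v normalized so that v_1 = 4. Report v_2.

-4

T − 6I = [[10, 10], [-20, -20]].
Solving (T − 6I)v = 0 gives the eigenspace spanned by (4, -4).
With v_1 = 4, v = (4, -4), so v_2 = -4.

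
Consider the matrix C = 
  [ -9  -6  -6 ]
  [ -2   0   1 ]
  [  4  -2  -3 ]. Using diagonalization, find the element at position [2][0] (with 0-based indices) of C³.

Characteristic polynomial: s^3 + 12s^2 + 41s + 30 = (s + 1)(s + 5)(s + 6), so the eigenvalues are -6, -5, -1.
s=-1: eigenvector (0, 1, -1).
s=-5: eigenvector (-3, -2, 4).
s=-6: eigenvector (-2, -1, 2).
P = [[0, -3, -2], [1, -2, -1], [-1, 4, 2]], D = diag(-1, -5, -6), P⁻¹ = [[0, 2, 1], [1, 2, 2], [-2, -3, -3]].
C³ = P·diag(-1, -125, -216)·P⁻¹ = [[-489, -546, -546], [-182, -150, -149], [364, 298, 297]].
The requested entry is 364.

364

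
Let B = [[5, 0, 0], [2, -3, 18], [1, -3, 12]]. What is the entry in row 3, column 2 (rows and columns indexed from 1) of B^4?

-1215

Characteristic polynomial: t^3 - 14t^2 + 63t - 90 = (t - 6)(t - 5)(t - 3), so the eigenvalues are 3, 5, 6.
t=3: eigenvector (0, 3, 1).
t=6: eigenvector (0, -2, -1).
t=5: eigenvector (1, -2, -1).
P = [[0, 0, 1], [3, -2, -2], [1, -1, -1]], D = diag(3, 6, 5), P⁻¹ = [[0, 1, -2], [-1, 1, -3], [1, 0, 0]].
B⁴ = P·diag(81, 1296, 625)·P⁻¹ = [[625, 0, 0], [1342, -2349, 7290], [671, -1215, 3726]].
The requested entry is -1215.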